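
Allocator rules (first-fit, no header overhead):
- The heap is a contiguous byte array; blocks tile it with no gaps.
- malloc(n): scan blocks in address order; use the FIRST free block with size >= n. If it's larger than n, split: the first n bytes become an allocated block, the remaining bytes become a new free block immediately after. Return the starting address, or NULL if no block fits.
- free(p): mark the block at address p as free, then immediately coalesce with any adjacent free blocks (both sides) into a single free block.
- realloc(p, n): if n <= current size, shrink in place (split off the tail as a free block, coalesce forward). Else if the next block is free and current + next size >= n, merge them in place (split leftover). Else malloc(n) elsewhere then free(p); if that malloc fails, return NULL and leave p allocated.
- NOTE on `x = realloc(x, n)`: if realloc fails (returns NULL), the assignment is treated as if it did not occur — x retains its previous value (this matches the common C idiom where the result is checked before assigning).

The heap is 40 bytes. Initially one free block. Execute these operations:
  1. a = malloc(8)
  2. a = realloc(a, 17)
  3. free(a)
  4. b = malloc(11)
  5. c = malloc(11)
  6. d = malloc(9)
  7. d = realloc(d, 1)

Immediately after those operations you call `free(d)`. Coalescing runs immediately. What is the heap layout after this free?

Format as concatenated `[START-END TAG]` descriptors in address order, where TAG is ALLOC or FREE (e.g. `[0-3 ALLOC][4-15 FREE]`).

Op 1: a = malloc(8) -> a = 0; heap: [0-7 ALLOC][8-39 FREE]
Op 2: a = realloc(a, 17) -> a = 0; heap: [0-16 ALLOC][17-39 FREE]
Op 3: free(a) -> (freed a); heap: [0-39 FREE]
Op 4: b = malloc(11) -> b = 0; heap: [0-10 ALLOC][11-39 FREE]
Op 5: c = malloc(11) -> c = 11; heap: [0-10 ALLOC][11-21 ALLOC][22-39 FREE]
Op 6: d = malloc(9) -> d = 22; heap: [0-10 ALLOC][11-21 ALLOC][22-30 ALLOC][31-39 FREE]
Op 7: d = realloc(d, 1) -> d = 22; heap: [0-10 ALLOC][11-21 ALLOC][22-22 ALLOC][23-39 FREE]
free(d): d = 22 -> block [22-22 ALLOC]; mark free, coalesce with adjacent free neighbors -> [0-10 ALLOC][11-21 ALLOC][22-39 FREE]

Answer: [0-10 ALLOC][11-21 ALLOC][22-39 FREE]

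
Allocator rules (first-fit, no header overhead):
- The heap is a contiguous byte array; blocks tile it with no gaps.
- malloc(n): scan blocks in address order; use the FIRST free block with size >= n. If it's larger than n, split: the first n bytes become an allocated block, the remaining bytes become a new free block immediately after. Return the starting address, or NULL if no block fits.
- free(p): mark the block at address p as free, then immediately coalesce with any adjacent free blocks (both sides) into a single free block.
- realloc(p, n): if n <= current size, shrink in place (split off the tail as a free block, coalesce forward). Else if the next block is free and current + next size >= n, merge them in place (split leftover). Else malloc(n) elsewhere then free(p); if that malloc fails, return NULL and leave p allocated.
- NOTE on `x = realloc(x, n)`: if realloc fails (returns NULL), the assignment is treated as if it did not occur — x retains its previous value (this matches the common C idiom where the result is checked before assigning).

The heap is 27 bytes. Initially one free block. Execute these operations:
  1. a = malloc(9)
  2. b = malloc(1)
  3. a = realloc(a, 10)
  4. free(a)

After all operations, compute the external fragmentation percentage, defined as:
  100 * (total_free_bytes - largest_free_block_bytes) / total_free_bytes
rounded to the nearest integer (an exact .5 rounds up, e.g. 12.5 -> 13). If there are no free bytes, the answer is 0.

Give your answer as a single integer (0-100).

Answer: 35

Derivation:
Op 1: a = malloc(9) -> a = 0; heap: [0-8 ALLOC][9-26 FREE]
Op 2: b = malloc(1) -> b = 9; heap: [0-8 ALLOC][9-9 ALLOC][10-26 FREE]
Op 3: a = realloc(a, 10) -> a = 10; heap: [0-8 FREE][9-9 ALLOC][10-19 ALLOC][20-26 FREE]
Op 4: free(a) -> (freed a); heap: [0-8 FREE][9-9 ALLOC][10-26 FREE]
Free blocks: [9 17] total_free=26 largest=17 -> 100*(26-17)/26 = 900/26 ≈ 34.615 -> rounds to 35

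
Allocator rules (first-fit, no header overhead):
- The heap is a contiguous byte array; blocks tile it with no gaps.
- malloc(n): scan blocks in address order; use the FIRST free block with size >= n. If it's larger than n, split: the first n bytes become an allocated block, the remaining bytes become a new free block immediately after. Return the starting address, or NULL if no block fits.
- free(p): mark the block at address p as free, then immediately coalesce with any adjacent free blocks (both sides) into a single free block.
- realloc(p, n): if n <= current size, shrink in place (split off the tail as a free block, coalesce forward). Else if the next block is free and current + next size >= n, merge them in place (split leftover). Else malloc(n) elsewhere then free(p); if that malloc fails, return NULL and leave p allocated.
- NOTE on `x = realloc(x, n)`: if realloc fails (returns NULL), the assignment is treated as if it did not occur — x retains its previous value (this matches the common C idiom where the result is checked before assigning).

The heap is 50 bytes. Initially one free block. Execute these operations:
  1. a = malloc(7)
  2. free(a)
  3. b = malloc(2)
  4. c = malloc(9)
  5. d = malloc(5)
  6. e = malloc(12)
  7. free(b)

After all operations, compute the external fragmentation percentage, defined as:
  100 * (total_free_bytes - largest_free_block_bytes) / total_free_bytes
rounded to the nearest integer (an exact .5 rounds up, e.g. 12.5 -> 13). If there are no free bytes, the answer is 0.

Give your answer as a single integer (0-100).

Op 1: a = malloc(7) -> a = 0; heap: [0-6 ALLOC][7-49 FREE]
Op 2: free(a) -> (freed a); heap: [0-49 FREE]
Op 3: b = malloc(2) -> b = 0; heap: [0-1 ALLOC][2-49 FREE]
Op 4: c = malloc(9) -> c = 2; heap: [0-1 ALLOC][2-10 ALLOC][11-49 FREE]
Op 5: d = malloc(5) -> d = 11; heap: [0-1 ALLOC][2-10 ALLOC][11-15 ALLOC][16-49 FREE]
Op 6: e = malloc(12) -> e = 16; heap: [0-1 ALLOC][2-10 ALLOC][11-15 ALLOC][16-27 ALLOC][28-49 FREE]
Op 7: free(b) -> (freed b); heap: [0-1 FREE][2-10 ALLOC][11-15 ALLOC][16-27 ALLOC][28-49 FREE]
Free blocks: [2 22] total_free=24 largest=22 -> 100*(24-22)/24 = 200/24 ≈ 8.333 -> rounds to 8

Answer: 8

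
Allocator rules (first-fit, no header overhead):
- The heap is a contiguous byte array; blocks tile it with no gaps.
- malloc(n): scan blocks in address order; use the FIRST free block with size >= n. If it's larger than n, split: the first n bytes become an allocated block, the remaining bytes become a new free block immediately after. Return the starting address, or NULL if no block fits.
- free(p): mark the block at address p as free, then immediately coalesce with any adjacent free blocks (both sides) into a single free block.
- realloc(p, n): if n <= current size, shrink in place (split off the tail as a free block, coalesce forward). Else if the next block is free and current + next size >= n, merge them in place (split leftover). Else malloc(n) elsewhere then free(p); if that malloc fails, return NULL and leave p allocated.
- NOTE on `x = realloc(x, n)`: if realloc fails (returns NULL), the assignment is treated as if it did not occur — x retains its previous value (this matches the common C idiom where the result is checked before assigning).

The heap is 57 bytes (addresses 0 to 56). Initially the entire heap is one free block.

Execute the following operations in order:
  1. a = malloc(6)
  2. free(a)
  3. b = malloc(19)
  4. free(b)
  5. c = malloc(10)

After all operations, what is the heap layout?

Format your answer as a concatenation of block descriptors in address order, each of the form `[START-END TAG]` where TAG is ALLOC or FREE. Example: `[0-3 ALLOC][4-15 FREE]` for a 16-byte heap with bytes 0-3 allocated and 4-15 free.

Op 1: a = malloc(6) -> a = 0; heap: [0-5 ALLOC][6-56 FREE]
Op 2: free(a) -> (freed a); heap: [0-56 FREE]
Op 3: b = malloc(19) -> b = 0; heap: [0-18 ALLOC][19-56 FREE]
Op 4: free(b) -> (freed b); heap: [0-56 FREE]
Op 5: c = malloc(10) -> c = 0; heap: [0-9 ALLOC][10-56 FREE]

Answer: [0-9 ALLOC][10-56 FREE]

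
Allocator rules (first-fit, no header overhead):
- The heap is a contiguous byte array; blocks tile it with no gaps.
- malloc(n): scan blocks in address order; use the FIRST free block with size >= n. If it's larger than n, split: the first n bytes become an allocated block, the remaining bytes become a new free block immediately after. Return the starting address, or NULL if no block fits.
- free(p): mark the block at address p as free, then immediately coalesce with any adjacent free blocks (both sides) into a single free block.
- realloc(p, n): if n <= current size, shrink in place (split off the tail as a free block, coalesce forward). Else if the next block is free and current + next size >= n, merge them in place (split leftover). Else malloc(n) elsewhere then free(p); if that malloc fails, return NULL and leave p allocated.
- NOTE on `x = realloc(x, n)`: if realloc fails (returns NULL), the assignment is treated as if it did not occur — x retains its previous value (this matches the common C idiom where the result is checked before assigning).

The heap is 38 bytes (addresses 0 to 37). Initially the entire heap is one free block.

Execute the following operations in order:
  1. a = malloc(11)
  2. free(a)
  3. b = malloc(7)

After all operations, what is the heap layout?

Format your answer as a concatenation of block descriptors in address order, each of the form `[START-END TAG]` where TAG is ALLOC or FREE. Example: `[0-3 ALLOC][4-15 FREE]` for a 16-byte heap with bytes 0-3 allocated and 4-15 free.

Answer: [0-6 ALLOC][7-37 FREE]

Derivation:
Op 1: a = malloc(11) -> a = 0; heap: [0-10 ALLOC][11-37 FREE]
Op 2: free(a) -> (freed a); heap: [0-37 FREE]
Op 3: b = malloc(7) -> b = 0; heap: [0-6 ALLOC][7-37 FREE]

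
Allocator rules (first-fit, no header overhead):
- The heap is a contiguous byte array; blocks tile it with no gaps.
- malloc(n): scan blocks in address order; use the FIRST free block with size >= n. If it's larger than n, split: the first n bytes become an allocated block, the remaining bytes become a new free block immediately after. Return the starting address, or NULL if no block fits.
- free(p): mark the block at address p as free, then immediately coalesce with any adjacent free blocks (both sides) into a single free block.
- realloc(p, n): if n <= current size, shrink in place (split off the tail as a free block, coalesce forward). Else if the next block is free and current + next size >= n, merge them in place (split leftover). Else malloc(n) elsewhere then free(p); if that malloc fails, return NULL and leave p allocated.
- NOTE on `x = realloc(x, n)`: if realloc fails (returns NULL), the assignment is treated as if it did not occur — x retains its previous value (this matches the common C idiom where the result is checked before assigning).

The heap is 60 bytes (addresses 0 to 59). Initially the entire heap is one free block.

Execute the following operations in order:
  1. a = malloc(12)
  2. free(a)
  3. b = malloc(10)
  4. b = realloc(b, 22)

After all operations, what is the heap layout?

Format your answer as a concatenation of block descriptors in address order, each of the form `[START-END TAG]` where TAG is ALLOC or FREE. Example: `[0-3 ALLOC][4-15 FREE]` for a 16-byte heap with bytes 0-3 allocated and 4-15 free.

Answer: [0-21 ALLOC][22-59 FREE]

Derivation:
Op 1: a = malloc(12) -> a = 0; heap: [0-11 ALLOC][12-59 FREE]
Op 2: free(a) -> (freed a); heap: [0-59 FREE]
Op 3: b = malloc(10) -> b = 0; heap: [0-9 ALLOC][10-59 FREE]
Op 4: b = realloc(b, 22) -> b = 0; heap: [0-21 ALLOC][22-59 FREE]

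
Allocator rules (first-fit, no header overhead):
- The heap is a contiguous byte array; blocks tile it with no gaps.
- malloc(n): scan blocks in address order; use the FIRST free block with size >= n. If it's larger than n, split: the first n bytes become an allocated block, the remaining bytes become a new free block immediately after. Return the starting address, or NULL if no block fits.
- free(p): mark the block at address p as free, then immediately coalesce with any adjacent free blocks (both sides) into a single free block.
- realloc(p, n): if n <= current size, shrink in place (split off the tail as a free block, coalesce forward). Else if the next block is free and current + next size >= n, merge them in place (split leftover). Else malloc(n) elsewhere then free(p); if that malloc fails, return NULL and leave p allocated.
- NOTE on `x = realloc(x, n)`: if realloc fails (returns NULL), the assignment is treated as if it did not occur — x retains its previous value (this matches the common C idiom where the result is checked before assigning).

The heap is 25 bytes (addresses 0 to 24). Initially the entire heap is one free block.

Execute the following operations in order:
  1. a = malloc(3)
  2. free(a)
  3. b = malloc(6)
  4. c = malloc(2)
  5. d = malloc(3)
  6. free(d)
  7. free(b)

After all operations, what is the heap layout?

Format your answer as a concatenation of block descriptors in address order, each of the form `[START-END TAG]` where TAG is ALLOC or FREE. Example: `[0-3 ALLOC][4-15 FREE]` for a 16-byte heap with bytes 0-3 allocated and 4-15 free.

Op 1: a = malloc(3) -> a = 0; heap: [0-2 ALLOC][3-24 FREE]
Op 2: free(a) -> (freed a); heap: [0-24 FREE]
Op 3: b = malloc(6) -> b = 0; heap: [0-5 ALLOC][6-24 FREE]
Op 4: c = malloc(2) -> c = 6; heap: [0-5 ALLOC][6-7 ALLOC][8-24 FREE]
Op 5: d = malloc(3) -> d = 8; heap: [0-5 ALLOC][6-7 ALLOC][8-10 ALLOC][11-24 FREE]
Op 6: free(d) -> (freed d); heap: [0-5 ALLOC][6-7 ALLOC][8-24 FREE]
Op 7: free(b) -> (freed b); heap: [0-5 FREE][6-7 ALLOC][8-24 FREE]

Answer: [0-5 FREE][6-7 ALLOC][8-24 FREE]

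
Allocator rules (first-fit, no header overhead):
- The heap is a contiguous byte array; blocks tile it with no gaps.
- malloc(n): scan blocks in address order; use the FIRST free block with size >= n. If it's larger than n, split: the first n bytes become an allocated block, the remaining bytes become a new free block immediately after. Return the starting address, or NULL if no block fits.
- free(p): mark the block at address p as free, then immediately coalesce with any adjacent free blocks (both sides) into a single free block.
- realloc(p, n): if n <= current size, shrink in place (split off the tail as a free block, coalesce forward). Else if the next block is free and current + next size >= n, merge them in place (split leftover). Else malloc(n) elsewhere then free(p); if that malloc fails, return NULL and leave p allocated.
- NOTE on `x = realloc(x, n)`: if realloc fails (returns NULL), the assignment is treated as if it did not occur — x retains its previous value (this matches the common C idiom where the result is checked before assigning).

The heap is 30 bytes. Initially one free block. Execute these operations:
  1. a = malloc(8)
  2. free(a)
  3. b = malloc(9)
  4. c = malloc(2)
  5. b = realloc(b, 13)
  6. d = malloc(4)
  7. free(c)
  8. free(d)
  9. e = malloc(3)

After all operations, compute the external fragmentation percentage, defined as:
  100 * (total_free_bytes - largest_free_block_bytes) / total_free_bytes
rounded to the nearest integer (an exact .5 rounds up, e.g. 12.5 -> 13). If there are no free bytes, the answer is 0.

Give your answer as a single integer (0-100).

Answer: 43

Derivation:
Op 1: a = malloc(8) -> a = 0; heap: [0-7 ALLOC][8-29 FREE]
Op 2: free(a) -> (freed a); heap: [0-29 FREE]
Op 3: b = malloc(9) -> b = 0; heap: [0-8 ALLOC][9-29 FREE]
Op 4: c = malloc(2) -> c = 9; heap: [0-8 ALLOC][9-10 ALLOC][11-29 FREE]
Op 5: b = realloc(b, 13) -> b = 11; heap: [0-8 FREE][9-10 ALLOC][11-23 ALLOC][24-29 FREE]
Op 6: d = malloc(4) -> d = 0; heap: [0-3 ALLOC][4-8 FREE][9-10 ALLOC][11-23 ALLOC][24-29 FREE]
Op 7: free(c) -> (freed c); heap: [0-3 ALLOC][4-10 FREE][11-23 ALLOC][24-29 FREE]
Op 8: free(d) -> (freed d); heap: [0-10 FREE][11-23 ALLOC][24-29 FREE]
Op 9: e = malloc(3) -> e = 0; heap: [0-2 ALLOC][3-10 FREE][11-23 ALLOC][24-29 FREE]
Free blocks: [8 6] total_free=14 largest=8 -> 100*(14-8)/14 = 600/14 ≈ 42.857 -> rounds to 43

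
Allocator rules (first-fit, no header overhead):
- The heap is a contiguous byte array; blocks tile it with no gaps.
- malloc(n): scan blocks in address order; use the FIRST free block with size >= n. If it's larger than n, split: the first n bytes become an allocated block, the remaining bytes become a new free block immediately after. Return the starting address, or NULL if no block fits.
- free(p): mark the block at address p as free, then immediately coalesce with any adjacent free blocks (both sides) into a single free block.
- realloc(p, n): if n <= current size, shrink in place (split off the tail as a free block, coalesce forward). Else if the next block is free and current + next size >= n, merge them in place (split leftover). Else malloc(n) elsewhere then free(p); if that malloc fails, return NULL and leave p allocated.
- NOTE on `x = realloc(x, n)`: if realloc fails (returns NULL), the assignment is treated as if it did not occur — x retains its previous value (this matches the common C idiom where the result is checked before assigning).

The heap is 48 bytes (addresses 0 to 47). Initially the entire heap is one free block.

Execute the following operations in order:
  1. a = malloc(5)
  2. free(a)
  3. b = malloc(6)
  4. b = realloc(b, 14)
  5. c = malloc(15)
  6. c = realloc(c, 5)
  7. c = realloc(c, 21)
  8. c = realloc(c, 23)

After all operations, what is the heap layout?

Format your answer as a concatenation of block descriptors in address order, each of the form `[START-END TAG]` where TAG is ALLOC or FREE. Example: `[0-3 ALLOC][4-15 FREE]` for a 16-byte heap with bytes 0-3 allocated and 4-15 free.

Op 1: a = malloc(5) -> a = 0; heap: [0-4 ALLOC][5-47 FREE]
Op 2: free(a) -> (freed a); heap: [0-47 FREE]
Op 3: b = malloc(6) -> b = 0; heap: [0-5 ALLOC][6-47 FREE]
Op 4: b = realloc(b, 14) -> b = 0; heap: [0-13 ALLOC][14-47 FREE]
Op 5: c = malloc(15) -> c = 14; heap: [0-13 ALLOC][14-28 ALLOC][29-47 FREE]
Op 6: c = realloc(c, 5) -> c = 14; heap: [0-13 ALLOC][14-18 ALLOC][19-47 FREE]
Op 7: c = realloc(c, 21) -> c = 14; heap: [0-13 ALLOC][14-34 ALLOC][35-47 FREE]
Op 8: c = realloc(c, 23) -> c = 14; heap: [0-13 ALLOC][14-36 ALLOC][37-47 FREE]

Answer: [0-13 ALLOC][14-36 ALLOC][37-47 FREE]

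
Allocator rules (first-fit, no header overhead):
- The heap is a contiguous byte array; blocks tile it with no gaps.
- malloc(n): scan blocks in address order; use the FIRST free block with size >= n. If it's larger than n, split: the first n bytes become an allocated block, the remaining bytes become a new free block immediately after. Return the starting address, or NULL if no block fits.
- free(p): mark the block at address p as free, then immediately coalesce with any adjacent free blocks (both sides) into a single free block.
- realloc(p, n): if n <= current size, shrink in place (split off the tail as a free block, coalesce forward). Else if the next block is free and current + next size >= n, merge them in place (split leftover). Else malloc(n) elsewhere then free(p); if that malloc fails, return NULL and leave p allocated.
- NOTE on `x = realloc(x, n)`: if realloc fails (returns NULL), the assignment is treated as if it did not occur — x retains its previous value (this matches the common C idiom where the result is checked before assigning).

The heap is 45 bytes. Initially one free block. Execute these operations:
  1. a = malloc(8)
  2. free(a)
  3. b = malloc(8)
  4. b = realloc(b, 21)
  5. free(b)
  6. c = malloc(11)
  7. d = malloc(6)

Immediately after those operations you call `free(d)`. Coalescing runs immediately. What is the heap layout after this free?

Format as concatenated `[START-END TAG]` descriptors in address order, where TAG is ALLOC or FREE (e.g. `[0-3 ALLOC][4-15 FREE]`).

Op 1: a = malloc(8) -> a = 0; heap: [0-7 ALLOC][8-44 FREE]
Op 2: free(a) -> (freed a); heap: [0-44 FREE]
Op 3: b = malloc(8) -> b = 0; heap: [0-7 ALLOC][8-44 FREE]
Op 4: b = realloc(b, 21) -> b = 0; heap: [0-20 ALLOC][21-44 FREE]
Op 5: free(b) -> (freed b); heap: [0-44 FREE]
Op 6: c = malloc(11) -> c = 0; heap: [0-10 ALLOC][11-44 FREE]
Op 7: d = malloc(6) -> d = 11; heap: [0-10 ALLOC][11-16 ALLOC][17-44 FREE]
free(d): d = 11 -> block [11-16 ALLOC]; mark free, coalesce with adjacent free neighbors -> [0-10 ALLOC][11-44 FREE]

Answer: [0-10 ALLOC][11-44 FREE]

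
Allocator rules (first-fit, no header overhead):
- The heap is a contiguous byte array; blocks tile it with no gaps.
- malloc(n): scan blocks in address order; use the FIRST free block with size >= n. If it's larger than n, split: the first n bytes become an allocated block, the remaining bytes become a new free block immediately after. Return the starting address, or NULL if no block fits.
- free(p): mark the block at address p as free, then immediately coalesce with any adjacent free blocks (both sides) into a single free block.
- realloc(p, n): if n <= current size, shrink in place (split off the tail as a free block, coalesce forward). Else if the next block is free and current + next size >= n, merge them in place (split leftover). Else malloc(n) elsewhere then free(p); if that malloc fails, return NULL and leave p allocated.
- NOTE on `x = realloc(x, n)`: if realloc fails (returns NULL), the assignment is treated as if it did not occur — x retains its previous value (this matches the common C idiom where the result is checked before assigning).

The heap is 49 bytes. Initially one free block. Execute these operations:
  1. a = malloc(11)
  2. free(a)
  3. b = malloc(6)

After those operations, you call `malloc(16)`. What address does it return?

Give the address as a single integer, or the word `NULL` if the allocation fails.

Op 1: a = malloc(11) -> a = 0; heap: [0-10 ALLOC][11-48 FREE]
Op 2: free(a) -> (freed a); heap: [0-48 FREE]
Op 3: b = malloc(6) -> b = 0; heap: [0-5 ALLOC][6-48 FREE]
malloc(16): first-fit scan over [0-5 ALLOC][6-48 FREE] -> 6

Answer: 6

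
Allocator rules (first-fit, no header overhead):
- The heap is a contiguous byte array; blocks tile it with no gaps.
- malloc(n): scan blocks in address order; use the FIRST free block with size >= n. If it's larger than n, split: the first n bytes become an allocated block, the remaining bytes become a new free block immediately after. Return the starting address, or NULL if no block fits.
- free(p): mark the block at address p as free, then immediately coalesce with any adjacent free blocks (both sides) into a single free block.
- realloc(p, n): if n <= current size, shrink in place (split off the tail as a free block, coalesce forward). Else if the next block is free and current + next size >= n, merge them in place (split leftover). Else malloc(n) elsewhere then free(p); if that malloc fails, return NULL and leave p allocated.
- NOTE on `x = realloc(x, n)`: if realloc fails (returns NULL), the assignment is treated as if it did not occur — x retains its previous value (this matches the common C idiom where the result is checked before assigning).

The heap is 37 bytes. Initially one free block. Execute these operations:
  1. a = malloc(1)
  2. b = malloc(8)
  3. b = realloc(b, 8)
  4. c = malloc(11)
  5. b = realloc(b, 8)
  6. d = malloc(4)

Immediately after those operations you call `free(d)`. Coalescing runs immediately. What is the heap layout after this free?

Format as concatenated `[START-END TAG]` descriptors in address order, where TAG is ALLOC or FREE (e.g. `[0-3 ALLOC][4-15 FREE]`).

Op 1: a = malloc(1) -> a = 0; heap: [0-0 ALLOC][1-36 FREE]
Op 2: b = malloc(8) -> b = 1; heap: [0-0 ALLOC][1-8 ALLOC][9-36 FREE]
Op 3: b = realloc(b, 8) -> b = 1; heap: [0-0 ALLOC][1-8 ALLOC][9-36 FREE]
Op 4: c = malloc(11) -> c = 9; heap: [0-0 ALLOC][1-8 ALLOC][9-19 ALLOC][20-36 FREE]
Op 5: b = realloc(b, 8) -> b = 1; heap: [0-0 ALLOC][1-8 ALLOC][9-19 ALLOC][20-36 FREE]
Op 6: d = malloc(4) -> d = 20; heap: [0-0 ALLOC][1-8 ALLOC][9-19 ALLOC][20-23 ALLOC][24-36 FREE]
free(d): d = 20 -> block [20-23 ALLOC]; mark free, coalesce with adjacent free neighbors -> [0-0 ALLOC][1-8 ALLOC][9-19 ALLOC][20-36 FREE]

Answer: [0-0 ALLOC][1-8 ALLOC][9-19 ALLOC][20-36 FREE]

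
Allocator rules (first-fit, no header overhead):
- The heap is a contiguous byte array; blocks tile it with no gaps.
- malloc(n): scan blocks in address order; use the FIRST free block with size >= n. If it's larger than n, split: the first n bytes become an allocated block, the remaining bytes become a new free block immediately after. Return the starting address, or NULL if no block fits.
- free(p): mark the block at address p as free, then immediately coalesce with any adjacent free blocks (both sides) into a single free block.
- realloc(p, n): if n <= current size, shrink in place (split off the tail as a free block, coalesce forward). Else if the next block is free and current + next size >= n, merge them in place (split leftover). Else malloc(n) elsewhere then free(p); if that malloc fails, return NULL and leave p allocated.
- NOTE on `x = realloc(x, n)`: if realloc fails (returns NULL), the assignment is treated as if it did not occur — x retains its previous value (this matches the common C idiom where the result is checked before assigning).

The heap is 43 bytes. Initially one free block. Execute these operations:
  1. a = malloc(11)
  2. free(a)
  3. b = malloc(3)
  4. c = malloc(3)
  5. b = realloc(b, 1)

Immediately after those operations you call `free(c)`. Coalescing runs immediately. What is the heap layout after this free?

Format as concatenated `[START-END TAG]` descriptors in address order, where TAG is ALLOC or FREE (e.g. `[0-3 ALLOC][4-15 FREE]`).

Answer: [0-0 ALLOC][1-42 FREE]

Derivation:
Op 1: a = malloc(11) -> a = 0; heap: [0-10 ALLOC][11-42 FREE]
Op 2: free(a) -> (freed a); heap: [0-42 FREE]
Op 3: b = malloc(3) -> b = 0; heap: [0-2 ALLOC][3-42 FREE]
Op 4: c = malloc(3) -> c = 3; heap: [0-2 ALLOC][3-5 ALLOC][6-42 FREE]
Op 5: b = realloc(b, 1) -> b = 0; heap: [0-0 ALLOC][1-2 FREE][3-5 ALLOC][6-42 FREE]
free(c): c = 3 -> block [3-5 ALLOC]; mark free, coalesce with adjacent free neighbors -> [0-0 ALLOC][1-42 FREE]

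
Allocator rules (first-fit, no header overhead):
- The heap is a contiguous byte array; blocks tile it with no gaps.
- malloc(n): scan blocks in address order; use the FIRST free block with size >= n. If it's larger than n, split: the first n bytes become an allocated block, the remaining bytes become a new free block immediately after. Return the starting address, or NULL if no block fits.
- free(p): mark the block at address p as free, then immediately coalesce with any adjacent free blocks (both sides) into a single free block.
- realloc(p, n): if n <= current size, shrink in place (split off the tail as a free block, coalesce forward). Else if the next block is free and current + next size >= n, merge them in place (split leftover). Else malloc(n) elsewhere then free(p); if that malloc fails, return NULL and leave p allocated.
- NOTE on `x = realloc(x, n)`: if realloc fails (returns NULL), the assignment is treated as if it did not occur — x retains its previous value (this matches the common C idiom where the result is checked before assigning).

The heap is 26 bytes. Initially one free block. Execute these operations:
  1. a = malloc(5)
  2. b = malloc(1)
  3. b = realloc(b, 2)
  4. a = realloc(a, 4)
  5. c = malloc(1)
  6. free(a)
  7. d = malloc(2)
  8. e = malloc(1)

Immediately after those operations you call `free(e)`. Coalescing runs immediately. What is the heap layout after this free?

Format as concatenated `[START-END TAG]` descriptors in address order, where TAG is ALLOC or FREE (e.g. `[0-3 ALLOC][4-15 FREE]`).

Op 1: a = malloc(5) -> a = 0; heap: [0-4 ALLOC][5-25 FREE]
Op 2: b = malloc(1) -> b = 5; heap: [0-4 ALLOC][5-5 ALLOC][6-25 FREE]
Op 3: b = realloc(b, 2) -> b = 5; heap: [0-4 ALLOC][5-6 ALLOC][7-25 FREE]
Op 4: a = realloc(a, 4) -> a = 0; heap: [0-3 ALLOC][4-4 FREE][5-6 ALLOC][7-25 FREE]
Op 5: c = malloc(1) -> c = 4; heap: [0-3 ALLOC][4-4 ALLOC][5-6 ALLOC][7-25 FREE]
Op 6: free(a) -> (freed a); heap: [0-3 FREE][4-4 ALLOC][5-6 ALLOC][7-25 FREE]
Op 7: d = malloc(2) -> d = 0; heap: [0-1 ALLOC][2-3 FREE][4-4 ALLOC][5-6 ALLOC][7-25 FREE]
Op 8: e = malloc(1) -> e = 2; heap: [0-1 ALLOC][2-2 ALLOC][3-3 FREE][4-4 ALLOC][5-6 ALLOC][7-25 FREE]
free(e): e = 2 -> block [2-2 ALLOC]; mark free, coalesce with adjacent free neighbors -> [0-1 ALLOC][2-3 FREE][4-4 ALLOC][5-6 ALLOC][7-25 FREE]

Answer: [0-1 ALLOC][2-3 FREE][4-4 ALLOC][5-6 ALLOC][7-25 FREE]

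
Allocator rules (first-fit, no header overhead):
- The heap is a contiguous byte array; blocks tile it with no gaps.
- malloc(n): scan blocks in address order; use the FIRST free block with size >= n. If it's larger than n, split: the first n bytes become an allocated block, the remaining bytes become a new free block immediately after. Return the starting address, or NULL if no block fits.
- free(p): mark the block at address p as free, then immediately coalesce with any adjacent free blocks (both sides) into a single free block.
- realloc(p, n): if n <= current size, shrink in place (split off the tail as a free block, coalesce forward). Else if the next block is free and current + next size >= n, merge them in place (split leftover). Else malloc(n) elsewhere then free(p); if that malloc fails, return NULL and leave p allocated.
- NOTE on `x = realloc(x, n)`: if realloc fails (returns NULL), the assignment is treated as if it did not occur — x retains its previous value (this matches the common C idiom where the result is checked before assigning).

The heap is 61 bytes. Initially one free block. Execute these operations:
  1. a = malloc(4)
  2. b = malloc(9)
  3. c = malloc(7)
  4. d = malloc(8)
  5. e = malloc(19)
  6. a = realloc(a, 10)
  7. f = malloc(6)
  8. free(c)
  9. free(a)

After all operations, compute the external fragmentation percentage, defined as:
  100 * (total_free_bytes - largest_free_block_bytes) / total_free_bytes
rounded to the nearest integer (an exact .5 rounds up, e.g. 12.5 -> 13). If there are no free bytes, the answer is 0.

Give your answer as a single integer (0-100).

Answer: 44

Derivation:
Op 1: a = malloc(4) -> a = 0; heap: [0-3 ALLOC][4-60 FREE]
Op 2: b = malloc(9) -> b = 4; heap: [0-3 ALLOC][4-12 ALLOC][13-60 FREE]
Op 3: c = malloc(7) -> c = 13; heap: [0-3 ALLOC][4-12 ALLOC][13-19 ALLOC][20-60 FREE]
Op 4: d = malloc(8) -> d = 20; heap: [0-3 ALLOC][4-12 ALLOC][13-19 ALLOC][20-27 ALLOC][28-60 FREE]
Op 5: e = malloc(19) -> e = 28; heap: [0-3 ALLOC][4-12 ALLOC][13-19 ALLOC][20-27 ALLOC][28-46 ALLOC][47-60 FREE]
Op 6: a = realloc(a, 10) -> a = 47; heap: [0-3 FREE][4-12 ALLOC][13-19 ALLOC][20-27 ALLOC][28-46 ALLOC][47-56 ALLOC][57-60 FREE]
Op 7: f = malloc(6) -> f = NULL; heap: [0-3 FREE][4-12 ALLOC][13-19 ALLOC][20-27 ALLOC][28-46 ALLOC][47-56 ALLOC][57-60 FREE]
Op 8: free(c) -> (freed c); heap: [0-3 FREE][4-12 ALLOC][13-19 FREE][20-27 ALLOC][28-46 ALLOC][47-56 ALLOC][57-60 FREE]
Op 9: free(a) -> (freed a); heap: [0-3 FREE][4-12 ALLOC][13-19 FREE][20-27 ALLOC][28-46 ALLOC][47-60 FREE]
Free blocks: [4 7 14] total_free=25 largest=14 -> 100*(25-14)/25 = 1100/25 = 44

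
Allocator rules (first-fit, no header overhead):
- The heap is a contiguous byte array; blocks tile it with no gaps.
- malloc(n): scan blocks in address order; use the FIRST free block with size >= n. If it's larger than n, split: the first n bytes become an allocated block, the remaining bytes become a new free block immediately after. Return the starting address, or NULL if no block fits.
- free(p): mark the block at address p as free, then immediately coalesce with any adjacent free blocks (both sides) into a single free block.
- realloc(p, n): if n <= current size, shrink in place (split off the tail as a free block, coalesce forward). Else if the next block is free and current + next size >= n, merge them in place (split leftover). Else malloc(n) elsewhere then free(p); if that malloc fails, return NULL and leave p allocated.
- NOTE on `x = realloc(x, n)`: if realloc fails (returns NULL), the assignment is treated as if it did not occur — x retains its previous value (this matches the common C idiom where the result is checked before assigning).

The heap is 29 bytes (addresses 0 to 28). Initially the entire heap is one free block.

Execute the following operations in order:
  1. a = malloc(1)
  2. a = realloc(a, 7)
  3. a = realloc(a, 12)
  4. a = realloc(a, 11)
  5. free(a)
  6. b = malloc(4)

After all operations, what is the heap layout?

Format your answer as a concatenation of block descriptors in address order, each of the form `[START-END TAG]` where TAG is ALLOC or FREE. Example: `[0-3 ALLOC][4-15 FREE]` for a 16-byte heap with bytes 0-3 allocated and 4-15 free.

Op 1: a = malloc(1) -> a = 0; heap: [0-0 ALLOC][1-28 FREE]
Op 2: a = realloc(a, 7) -> a = 0; heap: [0-6 ALLOC][7-28 FREE]
Op 3: a = realloc(a, 12) -> a = 0; heap: [0-11 ALLOC][12-28 FREE]
Op 4: a = realloc(a, 11) -> a = 0; heap: [0-10 ALLOC][11-28 FREE]
Op 5: free(a) -> (freed a); heap: [0-28 FREE]
Op 6: b = malloc(4) -> b = 0; heap: [0-3 ALLOC][4-28 FREE]

Answer: [0-3 ALLOC][4-28 FREE]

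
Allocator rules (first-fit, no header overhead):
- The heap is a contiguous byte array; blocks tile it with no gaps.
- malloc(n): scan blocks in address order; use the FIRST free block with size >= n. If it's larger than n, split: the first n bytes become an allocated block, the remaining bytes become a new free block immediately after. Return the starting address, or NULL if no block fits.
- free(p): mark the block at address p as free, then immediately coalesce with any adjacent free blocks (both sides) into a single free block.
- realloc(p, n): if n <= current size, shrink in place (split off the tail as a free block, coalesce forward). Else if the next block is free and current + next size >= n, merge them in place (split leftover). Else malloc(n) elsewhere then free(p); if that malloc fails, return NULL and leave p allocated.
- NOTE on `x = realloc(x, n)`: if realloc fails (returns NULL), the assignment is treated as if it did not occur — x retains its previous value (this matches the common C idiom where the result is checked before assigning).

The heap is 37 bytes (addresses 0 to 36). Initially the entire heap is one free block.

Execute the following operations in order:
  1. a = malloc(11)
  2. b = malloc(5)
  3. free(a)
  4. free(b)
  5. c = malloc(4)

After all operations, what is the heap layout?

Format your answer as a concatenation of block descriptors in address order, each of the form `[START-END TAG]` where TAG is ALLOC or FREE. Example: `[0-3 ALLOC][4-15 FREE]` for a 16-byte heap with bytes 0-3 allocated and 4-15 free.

Answer: [0-3 ALLOC][4-36 FREE]

Derivation:
Op 1: a = malloc(11) -> a = 0; heap: [0-10 ALLOC][11-36 FREE]
Op 2: b = malloc(5) -> b = 11; heap: [0-10 ALLOC][11-15 ALLOC][16-36 FREE]
Op 3: free(a) -> (freed a); heap: [0-10 FREE][11-15 ALLOC][16-36 FREE]
Op 4: free(b) -> (freed b); heap: [0-36 FREE]
Op 5: c = malloc(4) -> c = 0; heap: [0-3 ALLOC][4-36 FREE]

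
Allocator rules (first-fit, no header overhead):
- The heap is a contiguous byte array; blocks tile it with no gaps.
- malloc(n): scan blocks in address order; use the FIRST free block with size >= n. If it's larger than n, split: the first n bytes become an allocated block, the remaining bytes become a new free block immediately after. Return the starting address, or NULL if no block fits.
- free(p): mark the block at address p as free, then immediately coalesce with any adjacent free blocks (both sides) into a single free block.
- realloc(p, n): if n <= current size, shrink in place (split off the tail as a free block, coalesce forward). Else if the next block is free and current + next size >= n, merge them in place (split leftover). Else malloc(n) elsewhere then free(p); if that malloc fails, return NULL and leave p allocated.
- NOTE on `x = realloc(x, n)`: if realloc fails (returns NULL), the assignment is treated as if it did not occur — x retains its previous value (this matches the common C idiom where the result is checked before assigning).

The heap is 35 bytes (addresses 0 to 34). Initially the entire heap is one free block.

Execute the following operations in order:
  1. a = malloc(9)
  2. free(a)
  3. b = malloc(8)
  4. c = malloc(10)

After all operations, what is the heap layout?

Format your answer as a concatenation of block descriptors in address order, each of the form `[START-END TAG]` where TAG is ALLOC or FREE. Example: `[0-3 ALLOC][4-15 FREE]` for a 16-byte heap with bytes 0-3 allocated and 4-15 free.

Op 1: a = malloc(9) -> a = 0; heap: [0-8 ALLOC][9-34 FREE]
Op 2: free(a) -> (freed a); heap: [0-34 FREE]
Op 3: b = malloc(8) -> b = 0; heap: [0-7 ALLOC][8-34 FREE]
Op 4: c = malloc(10) -> c = 8; heap: [0-7 ALLOC][8-17 ALLOC][18-34 FREE]

Answer: [0-7 ALLOC][8-17 ALLOC][18-34 FREE]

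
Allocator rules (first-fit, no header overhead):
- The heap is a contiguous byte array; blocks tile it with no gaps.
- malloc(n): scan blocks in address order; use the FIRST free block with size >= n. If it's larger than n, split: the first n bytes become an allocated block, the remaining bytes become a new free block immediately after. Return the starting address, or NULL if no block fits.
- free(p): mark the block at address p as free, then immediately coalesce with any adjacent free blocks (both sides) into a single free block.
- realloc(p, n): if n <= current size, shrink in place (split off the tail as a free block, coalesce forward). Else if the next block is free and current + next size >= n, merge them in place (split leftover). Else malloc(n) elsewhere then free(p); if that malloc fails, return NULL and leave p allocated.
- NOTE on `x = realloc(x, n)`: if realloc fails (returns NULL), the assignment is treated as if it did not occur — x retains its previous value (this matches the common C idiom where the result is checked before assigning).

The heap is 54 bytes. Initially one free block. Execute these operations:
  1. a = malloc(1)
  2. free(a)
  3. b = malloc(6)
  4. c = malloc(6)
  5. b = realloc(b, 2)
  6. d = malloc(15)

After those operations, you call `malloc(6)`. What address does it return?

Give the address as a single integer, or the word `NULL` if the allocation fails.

Op 1: a = malloc(1) -> a = 0; heap: [0-0 ALLOC][1-53 FREE]
Op 2: free(a) -> (freed a); heap: [0-53 FREE]
Op 3: b = malloc(6) -> b = 0; heap: [0-5 ALLOC][6-53 FREE]
Op 4: c = malloc(6) -> c = 6; heap: [0-5 ALLOC][6-11 ALLOC][12-53 FREE]
Op 5: b = realloc(b, 2) -> b = 0; heap: [0-1 ALLOC][2-5 FREE][6-11 ALLOC][12-53 FREE]
Op 6: d = malloc(15) -> d = 12; heap: [0-1 ALLOC][2-5 FREE][6-11 ALLOC][12-26 ALLOC][27-53 FREE]
malloc(6): first-fit scan over [0-1 ALLOC][2-5 FREE][6-11 ALLOC][12-26 ALLOC][27-53 FREE] -> 27

Answer: 27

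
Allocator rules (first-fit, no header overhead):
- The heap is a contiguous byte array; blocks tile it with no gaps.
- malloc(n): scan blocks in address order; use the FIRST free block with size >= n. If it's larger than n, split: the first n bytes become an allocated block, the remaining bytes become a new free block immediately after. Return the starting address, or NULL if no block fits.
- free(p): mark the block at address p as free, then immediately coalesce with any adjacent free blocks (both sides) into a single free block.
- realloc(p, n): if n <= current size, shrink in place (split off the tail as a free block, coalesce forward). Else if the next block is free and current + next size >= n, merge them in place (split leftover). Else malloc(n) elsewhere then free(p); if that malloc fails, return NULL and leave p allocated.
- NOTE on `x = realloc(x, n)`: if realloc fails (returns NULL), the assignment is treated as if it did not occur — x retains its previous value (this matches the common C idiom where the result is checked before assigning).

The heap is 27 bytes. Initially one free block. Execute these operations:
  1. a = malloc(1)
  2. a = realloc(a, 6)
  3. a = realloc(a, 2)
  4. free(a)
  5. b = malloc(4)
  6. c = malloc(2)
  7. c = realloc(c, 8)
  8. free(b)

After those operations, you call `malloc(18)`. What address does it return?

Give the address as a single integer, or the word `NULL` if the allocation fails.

Answer: NULL

Derivation:
Op 1: a = malloc(1) -> a = 0; heap: [0-0 ALLOC][1-26 FREE]
Op 2: a = realloc(a, 6) -> a = 0; heap: [0-5 ALLOC][6-26 FREE]
Op 3: a = realloc(a, 2) -> a = 0; heap: [0-1 ALLOC][2-26 FREE]
Op 4: free(a) -> (freed a); heap: [0-26 FREE]
Op 5: b = malloc(4) -> b = 0; heap: [0-3 ALLOC][4-26 FREE]
Op 6: c = malloc(2) -> c = 4; heap: [0-3 ALLOC][4-5 ALLOC][6-26 FREE]
Op 7: c = realloc(c, 8) -> c = 4; heap: [0-3 ALLOC][4-11 ALLOC][12-26 FREE]
Op 8: free(b) -> (freed b); heap: [0-3 FREE][4-11 ALLOC][12-26 FREE]
malloc(18): first-fit scan over [0-3 FREE][4-11 ALLOC][12-26 FREE] -> NULL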